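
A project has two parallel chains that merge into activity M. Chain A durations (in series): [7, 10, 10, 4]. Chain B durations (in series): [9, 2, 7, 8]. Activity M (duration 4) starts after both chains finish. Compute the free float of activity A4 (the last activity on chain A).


ES(A4) = sum of predecessors on chain A = 27
EF(A4) = ES + duration = 27 + 4 = 31
Successor of A4 is M. ES(M) = max(sum(A), sum(B)) = max(31, 26) = 31
Free float = ES(successor) - EF(current) = 31 - 31 = 0

0


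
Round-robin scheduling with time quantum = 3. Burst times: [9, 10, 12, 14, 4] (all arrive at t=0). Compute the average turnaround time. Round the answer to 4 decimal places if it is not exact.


Time quantum = 3
Execution trace:
  J1 runs 3 units, time = 3
  J2 runs 3 units, time = 6
  J3 runs 3 units, time = 9
  J4 runs 3 units, time = 12
  J5 runs 3 units, time = 15
  J1 runs 3 units, time = 18
  J2 runs 3 units, time = 21
  J3 runs 3 units, time = 24
  J4 runs 3 units, time = 27
  J5 runs 1 units, time = 28
  J1 runs 3 units, time = 31
  J2 runs 3 units, time = 34
  J3 runs 3 units, time = 37
  J4 runs 3 units, time = 40
  J2 runs 1 units, time = 41
  J3 runs 3 units, time = 44
  J4 runs 3 units, time = 47
  J4 runs 2 units, time = 49
Finish times: [31, 41, 44, 49, 28]
Average turnaround = 193/5 = 38.6

38.6


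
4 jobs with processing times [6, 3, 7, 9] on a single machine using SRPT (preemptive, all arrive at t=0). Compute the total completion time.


Since all jobs arrive at t=0, SRPT equals SPT ordering.
SPT order: [3, 6, 7, 9]
Completion times:
  Job 1: p=3, C=3
  Job 2: p=6, C=9
  Job 3: p=7, C=16
  Job 4: p=9, C=25
Total completion time = 3 + 9 + 16 + 25 = 53

53


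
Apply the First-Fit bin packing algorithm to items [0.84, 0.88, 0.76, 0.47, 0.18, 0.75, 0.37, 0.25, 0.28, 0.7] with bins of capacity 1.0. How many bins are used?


Place items sequentially using First-Fit:
  Item 0.84 -> new Bin 1
  Item 0.88 -> new Bin 2
  Item 0.76 -> new Bin 3
  Item 0.47 -> new Bin 4
  Item 0.18 -> Bin 3 (now 0.94)
  Item 0.75 -> new Bin 5
  Item 0.37 -> Bin 4 (now 0.84)
  Item 0.25 -> Bin 5 (now 1.0)
  Item 0.28 -> new Bin 6
  Item 0.7 -> Bin 6 (now 0.98)
Total bins used = 6

6


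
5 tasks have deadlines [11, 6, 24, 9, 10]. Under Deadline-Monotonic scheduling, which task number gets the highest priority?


Sort tasks by relative deadline (ascending):
  Task 2: deadline = 6
  Task 4: deadline = 9
  Task 5: deadline = 10
  Task 1: deadline = 11
  Task 3: deadline = 24
Priority order (highest first): [2, 4, 5, 1, 3]
Highest priority task = 2

2


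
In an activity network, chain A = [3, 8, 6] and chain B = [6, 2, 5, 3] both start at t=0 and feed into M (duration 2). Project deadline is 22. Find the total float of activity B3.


Forward pass: ES(B3) = sum of predecessors on chain B = 8
EF = ES + duration = 8 + 5 = 13
Backward pass: LF(M) = deadline = 22; LS(M) = 22 - 2 = 20
LF(B3) = LS(M) - sum(successors on chain B) = 20 - 3 = 17
LS = LF - duration = 17 - 5 = 12
Total float = LS - ES = 12 - 8 = 4

4


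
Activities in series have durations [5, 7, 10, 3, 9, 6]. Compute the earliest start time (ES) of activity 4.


Activity 4 starts after activities 1 through 3 complete.
Predecessor durations: [5, 7, 10]
ES = 5 + 7 + 10 = 22

22


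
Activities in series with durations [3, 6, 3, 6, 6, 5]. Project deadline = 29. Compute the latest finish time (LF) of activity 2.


LF(activity 2) = deadline - sum of successor durations
Successors: activities 3 through 6 with durations [3, 6, 6, 5]
Sum of successor durations = 20
LF = 29 - 20 = 9

9


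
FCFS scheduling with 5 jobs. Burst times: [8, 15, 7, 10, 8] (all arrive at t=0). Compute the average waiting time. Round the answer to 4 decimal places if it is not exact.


FCFS order (as given): [8, 15, 7, 10, 8]
Waiting times:
  Job 1: wait = 0
  Job 2: wait = 8
  Job 3: wait = 23
  Job 4: wait = 30
  Job 5: wait = 40
Sum of waiting times = 101
Average waiting time = 101/5 = 20.2

20.2


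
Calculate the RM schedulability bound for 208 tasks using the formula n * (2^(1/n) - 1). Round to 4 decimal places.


Compute 2^(1/208) = 1.0033379971
Subtract 1: 1.0033379971 - 1 = 0.0033379971
Multiply by n: 208 * 0.0033379971 = 0.6943033968
Round to 4 dp: 0.6943

0.6943


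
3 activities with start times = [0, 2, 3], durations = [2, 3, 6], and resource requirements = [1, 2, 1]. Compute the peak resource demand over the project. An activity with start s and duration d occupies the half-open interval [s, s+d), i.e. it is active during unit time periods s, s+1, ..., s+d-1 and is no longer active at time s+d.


Each activity i is active on [start_i, start_i + duration_i).
Compute total resource usage per time slot:
  t=0: active resources = [1], total = 1
  t=1: active resources = [1], total = 1
  t=2: active resources = [2], total = 2
  t=3: active resources = [2, 1], total = 3
  t=4: active resources = [2, 1], total = 3
  t=5: active resources = [1], total = 1
  t=6: active resources = [1], total = 1
  t=7: active resources = [1], total = 1
  t=8: active resources = [1], total = 1
Peak resource demand = 3

3


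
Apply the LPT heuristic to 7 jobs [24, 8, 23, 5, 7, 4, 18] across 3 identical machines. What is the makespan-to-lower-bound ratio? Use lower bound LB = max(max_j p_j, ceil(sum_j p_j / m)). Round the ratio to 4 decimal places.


LPT order: [24, 23, 18, 8, 7, 5, 4]
Machine loads after assignment: [29, 30, 30]
LPT makespan = 30
Lower bound = max(max_job, ceil(total/3)) = max(24, 30) = 30
Ratio = 30 / 30 = 1.0

1.0


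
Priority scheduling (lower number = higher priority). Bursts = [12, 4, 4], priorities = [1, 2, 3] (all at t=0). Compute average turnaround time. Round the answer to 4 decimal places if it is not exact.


Sort by priority (ascending = highest first):
Order: [(1, 12), (2, 4), (3, 4)]
Completion times:
  Priority 1, burst=12, C=12
  Priority 2, burst=4, C=16
  Priority 3, burst=4, C=20
Average turnaround = 48/3 = 16.0

16.0


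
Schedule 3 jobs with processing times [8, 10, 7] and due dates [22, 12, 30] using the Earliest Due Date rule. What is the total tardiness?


Sort by due date (EDD order): [(10, 12), (8, 22), (7, 30)]
Compute completion times and tardiness:
  Job 1: p=10, d=12, C=10, tardiness=max(0,10-12)=0
  Job 2: p=8, d=22, C=18, tardiness=max(0,18-22)=0
  Job 3: p=7, d=30, C=25, tardiness=max(0,25-30)=0
Total tardiness = 0

0


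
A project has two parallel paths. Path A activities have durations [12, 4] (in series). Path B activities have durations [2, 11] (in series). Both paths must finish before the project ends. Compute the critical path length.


Path A total = 12 + 4 = 16
Path B total = 2 + 11 = 13
Critical path = longest path = max(16, 13) = 16

16


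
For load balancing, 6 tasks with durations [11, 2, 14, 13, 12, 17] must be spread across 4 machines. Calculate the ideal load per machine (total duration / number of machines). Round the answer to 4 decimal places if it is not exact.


Total processing time = 11 + 2 + 14 + 13 + 12 + 17 = 69
Number of machines = 4
Ideal balanced load = 69 / 4 = 17.25

17.25


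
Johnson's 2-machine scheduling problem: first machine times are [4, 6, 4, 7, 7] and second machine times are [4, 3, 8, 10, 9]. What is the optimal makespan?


Apply Johnson's rule:
  Group 1 (a <= b): [(1, 4, 4), (3, 4, 8), (4, 7, 10), (5, 7, 9)]
  Group 2 (a > b): [(2, 6, 3)]
Optimal job order: [1, 3, 4, 5, 2]
Schedule:
  Job 1: M1 done at 4, M2 done at 8
  Job 3: M1 done at 8, M2 done at 16
  Job 4: M1 done at 15, M2 done at 26
  Job 5: M1 done at 22, M2 done at 35
  Job 2: M1 done at 28, M2 done at 38
Makespan = 38

38


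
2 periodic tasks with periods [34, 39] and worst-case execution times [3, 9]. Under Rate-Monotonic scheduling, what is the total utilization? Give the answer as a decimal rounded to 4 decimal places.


Compute individual utilizations (exact fractions):
  Task 1: C/T = 3/34 (approx. 0.0882)
  Task 2: C/T = 9/39 = 3/13 (approx. 0.2308)
Total utilization U = 3/34 + 3/13 = 141/442
Rounded to 4 decimal places: U = 0.3190
RM (Liu & Layland) bound for 2 tasks = 0.828427; compare with U = 141/442 (approx. 0.319005)
U <= bound, so schedulable by RM sufficient condition.

0.3190


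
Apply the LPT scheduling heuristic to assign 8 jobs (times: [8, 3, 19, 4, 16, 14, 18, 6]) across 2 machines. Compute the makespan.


Sort jobs in decreasing order (LPT): [19, 18, 16, 14, 8, 6, 4, 3]
Assign each job to the least loaded machine:
  Machine 1: jobs [19, 14, 8, 3], load = 44
  Machine 2: jobs [18, 16, 6, 4], load = 44
Makespan = max load = 44

44


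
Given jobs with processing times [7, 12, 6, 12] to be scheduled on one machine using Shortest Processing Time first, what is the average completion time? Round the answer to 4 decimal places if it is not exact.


Sort jobs by processing time (SPT order): [6, 7, 12, 12]
Compute completion times sequentially:
  Job 1: processing = 6, completes at 6
  Job 2: processing = 7, completes at 13
  Job 3: processing = 12, completes at 25
  Job 4: processing = 12, completes at 37
Sum of completion times = 81
Average completion time = 81/4 = 20.25

20.25


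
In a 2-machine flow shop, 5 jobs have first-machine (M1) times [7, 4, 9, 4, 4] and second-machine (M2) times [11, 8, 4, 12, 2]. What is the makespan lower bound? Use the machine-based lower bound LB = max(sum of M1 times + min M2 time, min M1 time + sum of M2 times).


LB1 = sum(M1 times) + min(M2 times) = 28 + 2 = 30
LB2 = min(M1 times) + sum(M2 times) = 4 + 37 = 41
Lower bound = max(LB1, LB2) = max(30, 41) = 41

41


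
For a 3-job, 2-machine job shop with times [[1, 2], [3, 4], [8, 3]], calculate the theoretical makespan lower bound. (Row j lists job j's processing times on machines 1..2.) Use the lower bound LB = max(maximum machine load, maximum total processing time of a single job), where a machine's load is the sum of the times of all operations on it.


Machine loads:
  Machine 1: 1 + 3 + 8 = 12
  Machine 2: 2 + 4 + 3 = 9
Max machine load = 12
Job totals:
  Job 1: 3
  Job 2: 7
  Job 3: 11
Max job total = 11
Lower bound = max(12, 11) = 12

12


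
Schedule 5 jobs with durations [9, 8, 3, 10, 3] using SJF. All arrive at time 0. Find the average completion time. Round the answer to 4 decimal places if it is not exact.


SJF order (ascending): [3, 3, 8, 9, 10]
Completion times:
  Job 1: burst=3, C=3
  Job 2: burst=3, C=6
  Job 3: burst=8, C=14
  Job 4: burst=9, C=23
  Job 5: burst=10, C=33
Average completion = 79/5 = 15.8

15.8


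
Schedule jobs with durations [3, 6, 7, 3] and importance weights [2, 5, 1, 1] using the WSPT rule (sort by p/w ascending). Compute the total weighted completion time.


Compute p/w ratios and sort ascending (WSPT): [(6, 5), (3, 2), (3, 1), (7, 1)]
Compute weighted completion times:
  Job (p=6,w=5): C=6, w*C=5*6=30
  Job (p=3,w=2): C=9, w*C=2*9=18
  Job (p=3,w=1): C=12, w*C=1*12=12
  Job (p=7,w=1): C=19, w*C=1*19=19
Total weighted completion time = 79

79


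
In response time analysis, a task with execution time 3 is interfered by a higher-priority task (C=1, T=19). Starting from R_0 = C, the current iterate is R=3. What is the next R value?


R_next = C + ceil(R_prev / T_hp) * C_hp
ceil(3 / 19) = ceil(0.1579) = 1
Interference = 1 * 1 = 1
R_next = 3 + 1 = 4

4


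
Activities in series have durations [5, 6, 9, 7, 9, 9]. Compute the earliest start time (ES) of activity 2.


Activity 2 starts after activities 1 through 1 complete.
Predecessor durations: [5]
ES = 5 = 5

5


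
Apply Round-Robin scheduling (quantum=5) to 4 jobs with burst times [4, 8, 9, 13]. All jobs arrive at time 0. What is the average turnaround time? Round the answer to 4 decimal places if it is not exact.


Time quantum = 5
Execution trace:
  J1 runs 4 units, time = 4
  J2 runs 5 units, time = 9
  J3 runs 5 units, time = 14
  J4 runs 5 units, time = 19
  J2 runs 3 units, time = 22
  J3 runs 4 units, time = 26
  J4 runs 5 units, time = 31
  J4 runs 3 units, time = 34
Finish times: [4, 22, 26, 34]
Average turnaround = 86/4 = 21.5

21.5


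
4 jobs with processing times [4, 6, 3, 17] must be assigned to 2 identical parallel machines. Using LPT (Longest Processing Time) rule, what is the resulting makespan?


Sort jobs in decreasing order (LPT): [17, 6, 4, 3]
Assign each job to the least loaded machine:
  Machine 1: jobs [17], load = 17
  Machine 2: jobs [6, 4, 3], load = 13
Makespan = max load = 17

17


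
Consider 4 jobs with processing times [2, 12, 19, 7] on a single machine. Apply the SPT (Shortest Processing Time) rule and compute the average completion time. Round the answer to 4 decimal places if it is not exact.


Sort jobs by processing time (SPT order): [2, 7, 12, 19]
Compute completion times sequentially:
  Job 1: processing = 2, completes at 2
  Job 2: processing = 7, completes at 9
  Job 3: processing = 12, completes at 21
  Job 4: processing = 19, completes at 40
Sum of completion times = 72
Average completion time = 72/4 = 18.0

18.0


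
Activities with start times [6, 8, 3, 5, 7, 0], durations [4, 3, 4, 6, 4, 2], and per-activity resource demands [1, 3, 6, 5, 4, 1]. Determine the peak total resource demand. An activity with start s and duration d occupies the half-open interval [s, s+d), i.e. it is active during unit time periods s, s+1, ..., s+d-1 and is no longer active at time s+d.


Each activity i is active on [start_i, start_i + duration_i).
Compute total resource usage per time slot:
  t=0: active resources = [1], total = 1
  t=1: active resources = [1], total = 1
  t=2: active resources = [], total = 0
  t=3: active resources = [6], total = 6
  t=4: active resources = [6], total = 6
  t=5: active resources = [6, 5], total = 11
  t=6: active resources = [1, 6, 5], total = 12
  t=7: active resources = [1, 5, 4], total = 10
  t=8: active resources = [1, 3, 5, 4], total = 13
  t=9: active resources = [1, 3, 5, 4], total = 13
  t=10: active resources = [3, 5, 4], total = 12
Peak resource demand = 13

13


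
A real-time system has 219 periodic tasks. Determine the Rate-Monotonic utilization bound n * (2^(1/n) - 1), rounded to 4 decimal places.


Compute 2^(1/219) = 1.0031700697
Subtract 1: 1.0031700697 - 1 = 0.0031700697
Multiply by n: 219 * 0.0031700697 = 0.6942452643
Round to 4 dp: 0.6942

0.6942


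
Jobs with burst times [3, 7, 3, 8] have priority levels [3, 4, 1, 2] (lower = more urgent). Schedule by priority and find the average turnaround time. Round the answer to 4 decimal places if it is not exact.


Sort by priority (ascending = highest first):
Order: [(1, 3), (2, 8), (3, 3), (4, 7)]
Completion times:
  Priority 1, burst=3, C=3
  Priority 2, burst=8, C=11
  Priority 3, burst=3, C=14
  Priority 4, burst=7, C=21
Average turnaround = 49/4 = 12.25

12.25


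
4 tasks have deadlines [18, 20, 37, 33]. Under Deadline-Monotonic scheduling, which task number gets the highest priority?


Sort tasks by relative deadline (ascending):
  Task 1: deadline = 18
  Task 2: deadline = 20
  Task 4: deadline = 33
  Task 3: deadline = 37
Priority order (highest first): [1, 2, 4, 3]
Highest priority task = 1

1


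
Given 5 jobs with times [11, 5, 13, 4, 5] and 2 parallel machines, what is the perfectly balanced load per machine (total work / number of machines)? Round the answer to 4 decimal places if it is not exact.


Total processing time = 11 + 5 + 13 + 4 + 5 = 38
Number of machines = 2
Ideal balanced load = 38 / 2 = 19.0

19.0


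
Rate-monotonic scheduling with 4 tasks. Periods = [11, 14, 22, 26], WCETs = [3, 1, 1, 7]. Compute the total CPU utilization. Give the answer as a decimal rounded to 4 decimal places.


Compute individual utilizations (exact fractions):
  Task 1: C/T = 3/11 (approx. 0.2727)
  Task 2: C/T = 1/14 (approx. 0.0714)
  Task 3: C/T = 1/22 (approx. 0.0455)
  Task 4: C/T = 7/26 (approx. 0.2692)
Total utilization U = 3/11 + 1/14 + 1/22 + 7/26 = 1319/2002
Rounded to 4 decimal places: U = 0.6588
RM (Liu & Layland) bound for 4 tasks = 0.756828; compare with U = 1319/2002 (approx. 0.658841)
U <= bound, so schedulable by RM sufficient condition.

0.6588


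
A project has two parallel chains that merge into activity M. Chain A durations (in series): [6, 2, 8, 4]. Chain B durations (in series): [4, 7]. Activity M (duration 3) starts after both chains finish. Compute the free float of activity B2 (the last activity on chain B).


ES(B2) = sum of predecessors on chain B = 4
EF(B2) = ES + duration = 4 + 7 = 11
Successor of B2 is M. ES(M) = max(sum(A), sum(B)) = max(20, 11) = 20
Free float = ES(successor) - EF(current) = 20 - 11 = 9

9


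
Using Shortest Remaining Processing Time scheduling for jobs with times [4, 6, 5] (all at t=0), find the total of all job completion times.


Since all jobs arrive at t=0, SRPT equals SPT ordering.
SPT order: [4, 5, 6]
Completion times:
  Job 1: p=4, C=4
  Job 2: p=5, C=9
  Job 3: p=6, C=15
Total completion time = 4 + 9 + 15 = 28

28


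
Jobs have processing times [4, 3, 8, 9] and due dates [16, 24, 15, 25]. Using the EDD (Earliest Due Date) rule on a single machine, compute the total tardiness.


Sort by due date (EDD order): [(8, 15), (4, 16), (3, 24), (9, 25)]
Compute completion times and tardiness:
  Job 1: p=8, d=15, C=8, tardiness=max(0,8-15)=0
  Job 2: p=4, d=16, C=12, tardiness=max(0,12-16)=0
  Job 3: p=3, d=24, C=15, tardiness=max(0,15-24)=0
  Job 4: p=9, d=25, C=24, tardiness=max(0,24-25)=0
Total tardiness = 0

0


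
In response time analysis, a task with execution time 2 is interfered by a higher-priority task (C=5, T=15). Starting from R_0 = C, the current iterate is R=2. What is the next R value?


R_next = C + ceil(R_prev / T_hp) * C_hp
ceil(2 / 15) = ceil(0.1333) = 1
Interference = 1 * 5 = 5
R_next = 2 + 5 = 7

7


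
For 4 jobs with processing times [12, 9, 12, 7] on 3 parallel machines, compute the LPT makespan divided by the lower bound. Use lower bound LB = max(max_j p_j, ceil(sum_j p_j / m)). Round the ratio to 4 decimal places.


LPT order: [12, 12, 9, 7]
Machine loads after assignment: [12, 12, 16]
LPT makespan = 16
Lower bound = max(max_job, ceil(total/3)) = max(12, 14) = 14
Ratio = 16 / 14 = 1.1429

1.1429


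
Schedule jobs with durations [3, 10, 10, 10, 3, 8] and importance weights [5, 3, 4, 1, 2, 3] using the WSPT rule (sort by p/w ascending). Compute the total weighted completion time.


Compute p/w ratios and sort ascending (WSPT): [(3, 5), (3, 2), (10, 4), (8, 3), (10, 3), (10, 1)]
Compute weighted completion times:
  Job (p=3,w=5): C=3, w*C=5*3=15
  Job (p=3,w=2): C=6, w*C=2*6=12
  Job (p=10,w=4): C=16, w*C=4*16=64
  Job (p=8,w=3): C=24, w*C=3*24=72
  Job (p=10,w=3): C=34, w*C=3*34=102
  Job (p=10,w=1): C=44, w*C=1*44=44
Total weighted completion time = 309

309


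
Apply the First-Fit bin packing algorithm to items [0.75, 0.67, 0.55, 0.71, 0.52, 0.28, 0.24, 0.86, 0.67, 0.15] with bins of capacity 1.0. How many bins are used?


Place items sequentially using First-Fit:
  Item 0.75 -> new Bin 1
  Item 0.67 -> new Bin 2
  Item 0.55 -> new Bin 3
  Item 0.71 -> new Bin 4
  Item 0.52 -> new Bin 5
  Item 0.28 -> Bin 2 (now 0.95)
  Item 0.24 -> Bin 1 (now 0.99)
  Item 0.86 -> new Bin 6
  Item 0.67 -> new Bin 7
  Item 0.15 -> Bin 3 (now 0.7)
Total bins used = 7

7


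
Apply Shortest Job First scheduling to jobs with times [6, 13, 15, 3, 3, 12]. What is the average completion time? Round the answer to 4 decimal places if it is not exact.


SJF order (ascending): [3, 3, 6, 12, 13, 15]
Completion times:
  Job 1: burst=3, C=3
  Job 2: burst=3, C=6
  Job 3: burst=6, C=12
  Job 4: burst=12, C=24
  Job 5: burst=13, C=37
  Job 6: burst=15, C=52
Average completion = 134/6 = 22.3333

22.3333


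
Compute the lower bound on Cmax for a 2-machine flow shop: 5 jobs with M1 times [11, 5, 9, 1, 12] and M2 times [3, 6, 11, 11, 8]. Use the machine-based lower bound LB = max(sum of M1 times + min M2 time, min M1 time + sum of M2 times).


LB1 = sum(M1 times) + min(M2 times) = 38 + 3 = 41
LB2 = min(M1 times) + sum(M2 times) = 1 + 39 = 40
Lower bound = max(LB1, LB2) = max(41, 40) = 41

41


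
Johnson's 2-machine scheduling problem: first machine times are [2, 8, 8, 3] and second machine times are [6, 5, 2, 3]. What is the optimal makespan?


Apply Johnson's rule:
  Group 1 (a <= b): [(1, 2, 6), (4, 3, 3)]
  Group 2 (a > b): [(2, 8, 5), (3, 8, 2)]
Optimal job order: [1, 4, 2, 3]
Schedule:
  Job 1: M1 done at 2, M2 done at 8
  Job 4: M1 done at 5, M2 done at 11
  Job 2: M1 done at 13, M2 done at 18
  Job 3: M1 done at 21, M2 done at 23
Makespan = 23

23


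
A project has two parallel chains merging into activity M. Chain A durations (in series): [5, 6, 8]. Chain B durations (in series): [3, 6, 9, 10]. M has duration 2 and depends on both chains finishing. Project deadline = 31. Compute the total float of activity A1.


Forward pass: ES(A1) = sum of predecessors on chain A = 0
EF = ES + duration = 0 + 5 = 5
Backward pass: LF(M) = deadline = 31; LS(M) = 31 - 2 = 29
LF(A1) = LS(M) - sum(successors on chain A) = 29 - 14 = 15
LS = LF - duration = 15 - 5 = 10
Total float = LS - ES = 10 - 0 = 10

10


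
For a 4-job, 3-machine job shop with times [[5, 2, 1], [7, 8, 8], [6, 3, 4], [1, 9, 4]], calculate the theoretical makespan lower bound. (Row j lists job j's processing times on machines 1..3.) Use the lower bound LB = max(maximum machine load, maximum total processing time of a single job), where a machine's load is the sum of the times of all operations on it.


Machine loads:
  Machine 1: 5 + 7 + 6 + 1 = 19
  Machine 2: 2 + 8 + 3 + 9 = 22
  Machine 3: 1 + 8 + 4 + 4 = 17
Max machine load = 22
Job totals:
  Job 1: 8
  Job 2: 23
  Job 3: 13
  Job 4: 14
Max job total = 23
Lower bound = max(22, 23) = 23

23


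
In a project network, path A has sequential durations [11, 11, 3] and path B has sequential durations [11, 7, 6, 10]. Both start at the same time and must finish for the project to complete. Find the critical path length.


Path A total = 11 + 11 + 3 = 25
Path B total = 11 + 7 + 6 + 10 = 34
Critical path = longest path = max(25, 34) = 34

34


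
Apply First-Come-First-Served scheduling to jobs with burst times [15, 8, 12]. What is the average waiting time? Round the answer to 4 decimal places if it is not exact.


FCFS order (as given): [15, 8, 12]
Waiting times:
  Job 1: wait = 0
  Job 2: wait = 15
  Job 3: wait = 23
Sum of waiting times = 38
Average waiting time = 38/3 = 12.6667

12.6667


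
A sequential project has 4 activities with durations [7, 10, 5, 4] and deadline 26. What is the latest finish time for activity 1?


LF(activity 1) = deadline - sum of successor durations
Successors: activities 2 through 4 with durations [10, 5, 4]
Sum of successor durations = 19
LF = 26 - 19 = 7

7


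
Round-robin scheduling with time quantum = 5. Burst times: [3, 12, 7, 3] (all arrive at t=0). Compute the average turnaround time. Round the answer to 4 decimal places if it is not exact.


Time quantum = 5
Execution trace:
  J1 runs 3 units, time = 3
  J2 runs 5 units, time = 8
  J3 runs 5 units, time = 13
  J4 runs 3 units, time = 16
  J2 runs 5 units, time = 21
  J3 runs 2 units, time = 23
  J2 runs 2 units, time = 25
Finish times: [3, 25, 23, 16]
Average turnaround = 67/4 = 16.75

16.75


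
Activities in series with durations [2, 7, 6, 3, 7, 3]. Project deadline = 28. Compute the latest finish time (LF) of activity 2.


LF(activity 2) = deadline - sum of successor durations
Successors: activities 3 through 6 with durations [6, 3, 7, 3]
Sum of successor durations = 19
LF = 28 - 19 = 9

9


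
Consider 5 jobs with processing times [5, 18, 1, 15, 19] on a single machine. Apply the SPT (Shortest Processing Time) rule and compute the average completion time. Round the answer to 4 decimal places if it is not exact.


Sort jobs by processing time (SPT order): [1, 5, 15, 18, 19]
Compute completion times sequentially:
  Job 1: processing = 1, completes at 1
  Job 2: processing = 5, completes at 6
  Job 3: processing = 15, completes at 21
  Job 4: processing = 18, completes at 39
  Job 5: processing = 19, completes at 58
Sum of completion times = 125
Average completion time = 125/5 = 25.0

25.0


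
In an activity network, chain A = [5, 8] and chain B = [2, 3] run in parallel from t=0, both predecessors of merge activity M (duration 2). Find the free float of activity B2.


ES(B2) = sum of predecessors on chain B = 2
EF(B2) = ES + duration = 2 + 3 = 5
Successor of B2 is M. ES(M) = max(sum(A), sum(B)) = max(13, 5) = 13
Free float = ES(successor) - EF(current) = 13 - 5 = 8

8


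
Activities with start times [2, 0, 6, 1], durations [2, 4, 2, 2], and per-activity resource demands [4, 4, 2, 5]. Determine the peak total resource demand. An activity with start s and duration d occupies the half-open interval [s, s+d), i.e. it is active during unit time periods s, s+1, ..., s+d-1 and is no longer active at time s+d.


Each activity i is active on [start_i, start_i + duration_i).
Compute total resource usage per time slot:
  t=0: active resources = [4], total = 4
  t=1: active resources = [4, 5], total = 9
  t=2: active resources = [4, 4, 5], total = 13
  t=3: active resources = [4, 4], total = 8
  t=4: active resources = [], total = 0
  t=5: active resources = [], total = 0
  t=6: active resources = [2], total = 2
  t=7: active resources = [2], total = 2
Peak resource demand = 13

13


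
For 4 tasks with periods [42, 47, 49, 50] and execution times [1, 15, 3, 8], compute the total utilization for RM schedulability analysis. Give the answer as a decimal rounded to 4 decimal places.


Compute individual utilizations (exact fractions):
  Task 1: C/T = 1/42 (approx. 0.0238)
  Task 2: C/T = 15/47 (approx. 0.3191)
  Task 3: C/T = 3/49 (approx. 0.0612)
  Task 4: C/T = 8/50 = 4/25 (approx. 0.16)
Total utilization U = 1/42 + 15/47 + 3/49 + 4/25 = 194897/345450
Rounded to 4 decimal places: U = 0.5642
RM (Liu & Layland) bound for 4 tasks = 0.756828; compare with U = 194897/345450 (approx. 0.564183)
U <= bound, so schedulable by RM sufficient condition.

0.5642


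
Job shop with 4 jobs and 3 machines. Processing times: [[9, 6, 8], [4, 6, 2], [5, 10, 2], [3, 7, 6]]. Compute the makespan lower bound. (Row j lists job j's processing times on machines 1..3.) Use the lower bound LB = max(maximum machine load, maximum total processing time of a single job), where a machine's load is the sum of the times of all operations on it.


Machine loads:
  Machine 1: 9 + 4 + 5 + 3 = 21
  Machine 2: 6 + 6 + 10 + 7 = 29
  Machine 3: 8 + 2 + 2 + 6 = 18
Max machine load = 29
Job totals:
  Job 1: 23
  Job 2: 12
  Job 3: 17
  Job 4: 16
Max job total = 23
Lower bound = max(29, 23) = 29

29


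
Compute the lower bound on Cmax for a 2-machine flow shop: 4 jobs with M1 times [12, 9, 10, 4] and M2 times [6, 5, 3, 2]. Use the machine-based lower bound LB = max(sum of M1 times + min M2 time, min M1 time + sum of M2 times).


LB1 = sum(M1 times) + min(M2 times) = 35 + 2 = 37
LB2 = min(M1 times) + sum(M2 times) = 4 + 16 = 20
Lower bound = max(LB1, LB2) = max(37, 20) = 37

37


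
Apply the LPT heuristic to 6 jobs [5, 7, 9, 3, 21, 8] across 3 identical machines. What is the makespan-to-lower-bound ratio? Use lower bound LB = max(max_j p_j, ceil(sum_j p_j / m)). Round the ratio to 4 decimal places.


LPT order: [21, 9, 8, 7, 5, 3]
Machine loads after assignment: [21, 17, 15]
LPT makespan = 21
Lower bound = max(max_job, ceil(total/3)) = max(21, 18) = 21
Ratio = 21 / 21 = 1.0

1.0


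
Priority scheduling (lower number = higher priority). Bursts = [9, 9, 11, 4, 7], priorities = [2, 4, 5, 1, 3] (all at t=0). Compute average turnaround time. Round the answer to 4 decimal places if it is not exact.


Sort by priority (ascending = highest first):
Order: [(1, 4), (2, 9), (3, 7), (4, 9), (5, 11)]
Completion times:
  Priority 1, burst=4, C=4
  Priority 2, burst=9, C=13
  Priority 3, burst=7, C=20
  Priority 4, burst=9, C=29
  Priority 5, burst=11, C=40
Average turnaround = 106/5 = 21.2

21.2


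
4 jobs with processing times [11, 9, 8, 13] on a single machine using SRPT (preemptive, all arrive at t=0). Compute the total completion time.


Since all jobs arrive at t=0, SRPT equals SPT ordering.
SPT order: [8, 9, 11, 13]
Completion times:
  Job 1: p=8, C=8
  Job 2: p=9, C=17
  Job 3: p=11, C=28
  Job 4: p=13, C=41
Total completion time = 8 + 17 + 28 + 41 = 94

94


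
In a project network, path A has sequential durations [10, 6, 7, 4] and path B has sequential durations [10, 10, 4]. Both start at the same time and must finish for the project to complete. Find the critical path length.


Path A total = 10 + 6 + 7 + 4 = 27
Path B total = 10 + 10 + 4 = 24
Critical path = longest path = max(27, 24) = 27

27


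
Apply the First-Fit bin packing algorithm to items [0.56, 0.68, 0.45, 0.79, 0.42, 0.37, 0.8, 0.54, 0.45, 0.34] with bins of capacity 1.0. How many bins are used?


Place items sequentially using First-Fit:
  Item 0.56 -> new Bin 1
  Item 0.68 -> new Bin 2
  Item 0.45 -> new Bin 3
  Item 0.79 -> new Bin 4
  Item 0.42 -> Bin 1 (now 0.98)
  Item 0.37 -> Bin 3 (now 0.82)
  Item 0.8 -> new Bin 5
  Item 0.54 -> new Bin 6
  Item 0.45 -> Bin 6 (now 0.99)
  Item 0.34 -> new Bin 7
Total bins used = 7

7


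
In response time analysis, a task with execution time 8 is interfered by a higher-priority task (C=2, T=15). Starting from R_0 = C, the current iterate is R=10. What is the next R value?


R_next = C + ceil(R_prev / T_hp) * C_hp
ceil(10 / 15) = ceil(0.6667) = 1
Interference = 1 * 2 = 2
R_next = 8 + 2 = 10
R_next = R_prev, so the iteration has converged (response time = 10).

10


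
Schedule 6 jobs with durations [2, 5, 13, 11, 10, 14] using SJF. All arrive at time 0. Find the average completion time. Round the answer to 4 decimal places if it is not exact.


SJF order (ascending): [2, 5, 10, 11, 13, 14]
Completion times:
  Job 1: burst=2, C=2
  Job 2: burst=5, C=7
  Job 3: burst=10, C=17
  Job 4: burst=11, C=28
  Job 5: burst=13, C=41
  Job 6: burst=14, C=55
Average completion = 150/6 = 25.0

25.0


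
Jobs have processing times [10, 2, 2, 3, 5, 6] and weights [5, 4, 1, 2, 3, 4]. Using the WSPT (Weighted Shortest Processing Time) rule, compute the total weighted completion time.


Compute p/w ratios and sort ascending (WSPT): [(2, 4), (3, 2), (6, 4), (5, 3), (10, 5), (2, 1)]
Compute weighted completion times:
  Job (p=2,w=4): C=2, w*C=4*2=8
  Job (p=3,w=2): C=5, w*C=2*5=10
  Job (p=6,w=4): C=11, w*C=4*11=44
  Job (p=5,w=3): C=16, w*C=3*16=48
  Job (p=10,w=5): C=26, w*C=5*26=130
  Job (p=2,w=1): C=28, w*C=1*28=28
Total weighted completion time = 268

268


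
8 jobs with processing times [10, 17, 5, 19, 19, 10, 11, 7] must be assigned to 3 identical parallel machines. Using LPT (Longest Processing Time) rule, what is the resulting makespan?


Sort jobs in decreasing order (LPT): [19, 19, 17, 11, 10, 10, 7, 5]
Assign each job to the least loaded machine:
  Machine 1: jobs [19, 10, 5], load = 34
  Machine 2: jobs [19, 10], load = 29
  Machine 3: jobs [17, 11, 7], load = 35
Makespan = max load = 35

35


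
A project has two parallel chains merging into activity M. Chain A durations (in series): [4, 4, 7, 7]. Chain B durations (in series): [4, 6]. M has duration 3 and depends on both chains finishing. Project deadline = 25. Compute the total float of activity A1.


Forward pass: ES(A1) = sum of predecessors on chain A = 0
EF = ES + duration = 0 + 4 = 4
Backward pass: LF(M) = deadline = 25; LS(M) = 25 - 3 = 22
LF(A1) = LS(M) - sum(successors on chain A) = 22 - 18 = 4
LS = LF - duration = 4 - 4 = 0
Total float = LS - ES = 0 - 0 = 0

0


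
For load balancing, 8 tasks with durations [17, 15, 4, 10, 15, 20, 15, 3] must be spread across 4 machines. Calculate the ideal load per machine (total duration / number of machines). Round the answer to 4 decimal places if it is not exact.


Total processing time = 17 + 15 + 4 + 10 + 15 + 20 + 15 + 3 = 99
Number of machines = 4
Ideal balanced load = 99 / 4 = 24.75

24.75


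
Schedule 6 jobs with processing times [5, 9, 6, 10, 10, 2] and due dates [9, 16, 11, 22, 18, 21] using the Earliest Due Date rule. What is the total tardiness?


Sort by due date (EDD order): [(5, 9), (6, 11), (9, 16), (10, 18), (2, 21), (10, 22)]
Compute completion times and tardiness:
  Job 1: p=5, d=9, C=5, tardiness=max(0,5-9)=0
  Job 2: p=6, d=11, C=11, tardiness=max(0,11-11)=0
  Job 3: p=9, d=16, C=20, tardiness=max(0,20-16)=4
  Job 4: p=10, d=18, C=30, tardiness=max(0,30-18)=12
  Job 5: p=2, d=21, C=32, tardiness=max(0,32-21)=11
  Job 6: p=10, d=22, C=42, tardiness=max(0,42-22)=20
Total tardiness = 47

47


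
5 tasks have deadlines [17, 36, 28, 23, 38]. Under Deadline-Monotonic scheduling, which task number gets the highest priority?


Sort tasks by relative deadline (ascending):
  Task 1: deadline = 17
  Task 4: deadline = 23
  Task 3: deadline = 28
  Task 2: deadline = 36
  Task 5: deadline = 38
Priority order (highest first): [1, 4, 3, 2, 5]
Highest priority task = 1

1


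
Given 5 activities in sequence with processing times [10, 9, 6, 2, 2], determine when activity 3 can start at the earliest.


Activity 3 starts after activities 1 through 2 complete.
Predecessor durations: [10, 9]
ES = 10 + 9 = 19

19


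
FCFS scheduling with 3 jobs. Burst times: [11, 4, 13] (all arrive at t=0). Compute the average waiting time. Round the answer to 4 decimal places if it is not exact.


FCFS order (as given): [11, 4, 13]
Waiting times:
  Job 1: wait = 0
  Job 2: wait = 11
  Job 3: wait = 15
Sum of waiting times = 26
Average waiting time = 26/3 = 8.6667

8.6667


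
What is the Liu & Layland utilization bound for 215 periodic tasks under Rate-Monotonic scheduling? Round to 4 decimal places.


Compute 2^(1/215) = 1.0032291429
Subtract 1: 1.0032291429 - 1 = 0.0032291429
Multiply by n: 215 * 0.0032291429 = 0.6942657235
Round to 4 dp: 0.6943

0.6943


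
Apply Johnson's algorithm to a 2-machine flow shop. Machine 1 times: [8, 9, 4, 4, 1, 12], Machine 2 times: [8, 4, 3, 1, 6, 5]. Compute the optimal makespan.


Apply Johnson's rule:
  Group 1 (a <= b): [(5, 1, 6), (1, 8, 8)]
  Group 2 (a > b): [(6, 12, 5), (2, 9, 4), (3, 4, 3), (4, 4, 1)]
Optimal job order: [5, 1, 6, 2, 3, 4]
Schedule:
  Job 5: M1 done at 1, M2 done at 7
  Job 1: M1 done at 9, M2 done at 17
  Job 6: M1 done at 21, M2 done at 26
  Job 2: M1 done at 30, M2 done at 34
  Job 3: M1 done at 34, M2 done at 37
  Job 4: M1 done at 38, M2 done at 39
Makespan = 39

39


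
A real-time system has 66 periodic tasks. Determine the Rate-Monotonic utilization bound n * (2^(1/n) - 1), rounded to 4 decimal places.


Compute 2^(1/66) = 1.0105575720
Subtract 1: 1.0105575720 - 1 = 0.0105575720
Multiply by n: 66 * 0.0105575720 = 0.6967997520
Round to 4 dp: 0.6968

0.6968


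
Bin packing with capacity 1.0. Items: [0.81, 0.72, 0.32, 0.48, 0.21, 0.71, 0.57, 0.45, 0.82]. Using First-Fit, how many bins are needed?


Place items sequentially using First-Fit:
  Item 0.81 -> new Bin 1
  Item 0.72 -> new Bin 2
  Item 0.32 -> new Bin 3
  Item 0.48 -> Bin 3 (now 0.8)
  Item 0.21 -> Bin 2 (now 0.93)
  Item 0.71 -> new Bin 4
  Item 0.57 -> new Bin 5
  Item 0.45 -> new Bin 6
  Item 0.82 -> new Bin 7
Total bins used = 7

7


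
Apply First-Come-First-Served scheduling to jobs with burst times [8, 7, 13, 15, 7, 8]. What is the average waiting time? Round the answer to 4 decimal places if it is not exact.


FCFS order (as given): [8, 7, 13, 15, 7, 8]
Waiting times:
  Job 1: wait = 0
  Job 2: wait = 8
  Job 3: wait = 15
  Job 4: wait = 28
  Job 5: wait = 43
  Job 6: wait = 50
Sum of waiting times = 144
Average waiting time = 144/6 = 24.0

24.0


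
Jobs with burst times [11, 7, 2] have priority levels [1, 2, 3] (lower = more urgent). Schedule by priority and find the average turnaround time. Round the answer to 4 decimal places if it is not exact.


Sort by priority (ascending = highest first):
Order: [(1, 11), (2, 7), (3, 2)]
Completion times:
  Priority 1, burst=11, C=11
  Priority 2, burst=7, C=18
  Priority 3, burst=2, C=20
Average turnaround = 49/3 = 16.3333

16.3333


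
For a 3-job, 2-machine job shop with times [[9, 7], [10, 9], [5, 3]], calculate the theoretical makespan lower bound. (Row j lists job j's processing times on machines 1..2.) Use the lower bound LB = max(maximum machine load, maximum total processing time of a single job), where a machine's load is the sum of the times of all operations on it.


Machine loads:
  Machine 1: 9 + 10 + 5 = 24
  Machine 2: 7 + 9 + 3 = 19
Max machine load = 24
Job totals:
  Job 1: 16
  Job 2: 19
  Job 3: 8
Max job total = 19
Lower bound = max(24, 19) = 24

24


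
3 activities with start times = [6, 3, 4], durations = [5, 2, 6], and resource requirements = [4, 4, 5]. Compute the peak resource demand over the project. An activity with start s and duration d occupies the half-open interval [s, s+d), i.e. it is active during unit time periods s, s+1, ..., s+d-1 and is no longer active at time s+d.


Each activity i is active on [start_i, start_i + duration_i).
Compute total resource usage per time slot:
  t=0: active resources = [], total = 0
  t=1: active resources = [], total = 0
  t=2: active resources = [], total = 0
  t=3: active resources = [4], total = 4
  t=4: active resources = [4, 5], total = 9
  t=5: active resources = [5], total = 5
  t=6: active resources = [4, 5], total = 9
  t=7: active resources = [4, 5], total = 9
  t=8: active resources = [4, 5], total = 9
  t=9: active resources = [4, 5], total = 9
  t=10: active resources = [4], total = 4
Peak resource demand = 9

9


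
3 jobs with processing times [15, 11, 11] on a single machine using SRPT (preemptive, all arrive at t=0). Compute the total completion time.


Since all jobs arrive at t=0, SRPT equals SPT ordering.
SPT order: [11, 11, 15]
Completion times:
  Job 1: p=11, C=11
  Job 2: p=11, C=22
  Job 3: p=15, C=37
Total completion time = 11 + 22 + 37 = 70

70


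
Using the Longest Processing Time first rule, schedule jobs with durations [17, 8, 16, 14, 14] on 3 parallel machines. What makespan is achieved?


Sort jobs in decreasing order (LPT): [17, 16, 14, 14, 8]
Assign each job to the least loaded machine:
  Machine 1: jobs [17], load = 17
  Machine 2: jobs [16, 8], load = 24
  Machine 3: jobs [14, 14], load = 28
Makespan = max load = 28

28


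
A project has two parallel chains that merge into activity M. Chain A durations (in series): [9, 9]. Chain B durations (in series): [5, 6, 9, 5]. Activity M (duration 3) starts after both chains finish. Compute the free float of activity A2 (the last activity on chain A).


ES(A2) = sum of predecessors on chain A = 9
EF(A2) = ES + duration = 9 + 9 = 18
Successor of A2 is M. ES(M) = max(sum(A), sum(B)) = max(18, 25) = 25
Free float = ES(successor) - EF(current) = 25 - 18 = 7

7


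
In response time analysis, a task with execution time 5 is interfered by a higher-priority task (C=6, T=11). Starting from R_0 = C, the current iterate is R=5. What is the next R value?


R_next = C + ceil(R_prev / T_hp) * C_hp
ceil(5 / 11) = ceil(0.4545) = 1
Interference = 1 * 6 = 6
R_next = 5 + 6 = 11

11


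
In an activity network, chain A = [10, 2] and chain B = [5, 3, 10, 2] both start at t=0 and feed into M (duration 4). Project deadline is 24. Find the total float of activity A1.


Forward pass: ES(A1) = sum of predecessors on chain A = 0
EF = ES + duration = 0 + 10 = 10
Backward pass: LF(M) = deadline = 24; LS(M) = 24 - 4 = 20
LF(A1) = LS(M) - sum(successors on chain A) = 20 - 2 = 18
LS = LF - duration = 18 - 10 = 8
Total float = LS - ES = 8 - 0 = 8

8


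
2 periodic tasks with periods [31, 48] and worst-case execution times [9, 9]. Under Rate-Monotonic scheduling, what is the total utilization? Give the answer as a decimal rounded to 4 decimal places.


Compute individual utilizations (exact fractions):
  Task 1: C/T = 9/31 (approx. 0.2903)
  Task 2: C/T = 9/48 = 3/16 (approx. 0.1875)
Total utilization U = 9/31 + 3/16 = 237/496
Rounded to 4 decimal places: U = 0.4778
RM (Liu & Layland) bound for 2 tasks = 0.828427; compare with U = 237/496 (approx. 0.477823)
U <= bound, so schedulable by RM sufficient condition.

0.4778
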